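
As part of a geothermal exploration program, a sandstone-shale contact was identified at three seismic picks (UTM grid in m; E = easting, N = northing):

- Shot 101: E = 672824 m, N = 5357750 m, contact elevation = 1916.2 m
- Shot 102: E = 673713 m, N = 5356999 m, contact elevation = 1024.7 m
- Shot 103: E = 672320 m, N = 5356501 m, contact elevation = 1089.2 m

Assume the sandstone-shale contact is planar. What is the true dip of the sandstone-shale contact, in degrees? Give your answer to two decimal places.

Let the plane be z = a·E + b·N + c.
Shot 102−Shot 101: 889a − 751b = −891.5;  Shot 103−Shot 101: −504a − 1249b = −827.
Solving gives a = −0.33073, b = 0.79559.
Gradient magnitude |∇z| = √(a² + b²) = √(0.10938 + 0.63296) = 0.86159.
True dip = arctan(0.86159) = 40.75°, dipping toward SSE (azimuth ≈ 157°).

40.75°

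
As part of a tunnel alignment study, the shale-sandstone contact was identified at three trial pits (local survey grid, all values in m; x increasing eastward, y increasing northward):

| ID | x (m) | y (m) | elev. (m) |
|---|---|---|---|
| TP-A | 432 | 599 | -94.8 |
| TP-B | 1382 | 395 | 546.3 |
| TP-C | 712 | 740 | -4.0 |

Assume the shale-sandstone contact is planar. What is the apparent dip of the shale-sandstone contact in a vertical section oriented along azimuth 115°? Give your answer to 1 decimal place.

Two edge vectors: TP-A→TP-B = (950, -204, 641.1), TP-A→TP-C = (280, 141, 90.8).
Normal n = (TP-A→TP-B) × (TP-A→TP-C) = (-108918.3, 93248, 191070).
So ∂z/∂x = −n_x/n_z = 0.57004 and ∂z/∂y = −n_y/n_z = −0.48803.
Unit vector along 115° is (sin 115°, cos 115°) = (0.9063, -0.4226).
Slope in that direction = a·(0.9063) + b·(-0.4226) = 0.72289.
Apparent dip = arctan|0.72289| = 35.9° (true dip is 36.9°, so apparent ≤ true as expected).

35.9°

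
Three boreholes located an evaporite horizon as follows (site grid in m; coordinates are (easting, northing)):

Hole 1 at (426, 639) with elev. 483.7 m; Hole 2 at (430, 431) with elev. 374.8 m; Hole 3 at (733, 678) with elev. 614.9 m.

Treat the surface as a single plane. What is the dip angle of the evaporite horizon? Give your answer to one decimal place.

Two edge vectors: Hole 1→Hole 2 = (4, -208, -108.9), Hole 1→Hole 3 = (307, 39, 131.2).
Normal n = (Hole 1→Hole 2) × (Hole 1→Hole 3) = (-23042.5, -33957.1, 64012).
So ∂z/∂E = −n_x/n_z = 0.35997 and ∂z/∂N = −n_y/n_z = 0.53048.
Gradient magnitude |∇z| = √(a² + b²) = √(0.12958 + 0.28141) = 0.64108.
True dip = arctan(0.64108) = 32.7°, dipping toward SW (azimuth ≈ 214°).

32.7°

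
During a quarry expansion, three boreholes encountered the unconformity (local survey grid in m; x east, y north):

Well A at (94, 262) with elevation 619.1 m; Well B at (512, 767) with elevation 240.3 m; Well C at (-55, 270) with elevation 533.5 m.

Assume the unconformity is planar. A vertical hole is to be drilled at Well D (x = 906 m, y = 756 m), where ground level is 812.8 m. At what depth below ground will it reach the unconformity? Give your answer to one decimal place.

358.1 m

Let the plane be z = a·x + b·y + c.
Well B−Well A: 418a + 505b = −378.8;  Well C−Well A: −149a + 8b = −85.6.
Solving gives a = 0.51149, b = −1.17347.
Then c = 619.1 − a·94 − b·262 = 878.47.
At (906, 756): z_contact = 463.41 − 887.14 + 878.47 = 454.74 m.
Depth below ground = 812.8 − 454.74 = 358.1 m.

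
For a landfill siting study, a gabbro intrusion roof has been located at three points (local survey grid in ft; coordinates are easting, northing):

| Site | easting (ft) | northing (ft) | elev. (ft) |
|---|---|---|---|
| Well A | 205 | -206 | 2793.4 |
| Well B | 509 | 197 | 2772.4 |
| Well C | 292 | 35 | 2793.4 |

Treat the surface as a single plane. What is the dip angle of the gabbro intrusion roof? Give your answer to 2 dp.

Let the plane be z = a·easting + b·northing + c.
Well B−Well A: 304a + 403b = −21;  Well C−Well A: 87a + 241b = 0.
Solving gives a = −0.13248, b = 0.04782.
Gradient magnitude |∇z| = √(a² + b²) = √(0.01755 + 0.00229) = 0.14084.
True dip = arctan(0.14084) = 8.02°, dipping toward ESE (azimuth ≈ 110°).

8.02°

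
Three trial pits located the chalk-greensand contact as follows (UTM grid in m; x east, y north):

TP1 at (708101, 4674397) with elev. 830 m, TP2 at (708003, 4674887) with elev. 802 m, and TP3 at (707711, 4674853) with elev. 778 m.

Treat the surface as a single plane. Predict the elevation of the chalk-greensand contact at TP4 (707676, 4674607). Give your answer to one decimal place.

Let the plane be z = a·x + b·y + c.
TP2−TP1: −98a + 490b = −28;  TP3−TP1: −390a + 456b = −52.
Solving gives a = 0.086823484, b = −0.039778160.
Then c = 830 − a·708101 − b·4674397 = 125289.12.
At (707676, 4674607): z = 61442.9 − 185947.3 + 125289.12 = 784.7 m.

784.7 m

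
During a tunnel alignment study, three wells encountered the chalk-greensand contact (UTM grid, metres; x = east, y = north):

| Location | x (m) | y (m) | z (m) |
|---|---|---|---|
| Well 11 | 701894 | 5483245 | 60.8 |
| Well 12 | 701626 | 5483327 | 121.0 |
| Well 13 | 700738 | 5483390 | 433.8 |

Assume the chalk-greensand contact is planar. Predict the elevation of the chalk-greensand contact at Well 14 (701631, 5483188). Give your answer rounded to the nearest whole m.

Let the plane be z = a·x + b·y + c.
Well 12−Well 11: −268a + 82b = 60.2;  Well 13−Well 11: −1156a + 145b = 373.
Solving gives a = −0.39077809, b = −0.54303082.
Then c = 60.8 − a·701894 − b·5483245 = 3251916.64.
At (701631, 5483188): z = −274182.0 − 2977540.1 + 3251916.64 = 194.5 m.

195 m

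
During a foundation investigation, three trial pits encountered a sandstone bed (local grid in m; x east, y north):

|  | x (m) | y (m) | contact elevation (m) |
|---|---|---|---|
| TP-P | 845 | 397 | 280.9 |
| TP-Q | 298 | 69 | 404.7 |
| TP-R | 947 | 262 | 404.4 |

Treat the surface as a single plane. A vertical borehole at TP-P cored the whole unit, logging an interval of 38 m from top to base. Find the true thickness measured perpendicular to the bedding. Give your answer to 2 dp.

Let the plane be z = a·x + b·y + c.
TP-Q−TP-P: −547a − 328b = 123.8;  TP-R−TP-P: 102a − 135b = 123.5.
Solving gives a = 0.22176, b = −0.74726.
|∇z| = √(a²+b²) = 0.77947, so dip δ = arctan(0.77947) = 37.94°.
True thickness = vertical thickness × cos δ = 38 × cos 37.94° = 29.97 m.

29.97 m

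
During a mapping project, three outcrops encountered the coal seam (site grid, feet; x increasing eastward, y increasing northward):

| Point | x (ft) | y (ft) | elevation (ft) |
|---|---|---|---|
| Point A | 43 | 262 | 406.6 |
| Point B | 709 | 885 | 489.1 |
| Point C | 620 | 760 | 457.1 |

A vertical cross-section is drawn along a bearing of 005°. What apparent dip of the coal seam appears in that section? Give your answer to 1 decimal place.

25.2°

Two edge vectors: Point A→Point B = (666, 623, 82.5), Point A→Point C = (577, 498, 50.5).
Normal n = (Point A→Point B) × (Point A→Point C) = (-9623.5, 13969.5, -27803).
So ∂z/∂x = −n_x/n_z = −0.34613 and ∂z/∂y = −n_y/n_z = 0.50245.
Unit vector along 005° is (sin 5°, cos 5°) = (0.0872, 0.9962).
Slope in that direction = a·(0.0872) + b·(0.9962) = 0.47037.
Apparent dip = arctan|0.47037| = 25.2° (true dip is 31.4°, so apparent ≤ true as expected).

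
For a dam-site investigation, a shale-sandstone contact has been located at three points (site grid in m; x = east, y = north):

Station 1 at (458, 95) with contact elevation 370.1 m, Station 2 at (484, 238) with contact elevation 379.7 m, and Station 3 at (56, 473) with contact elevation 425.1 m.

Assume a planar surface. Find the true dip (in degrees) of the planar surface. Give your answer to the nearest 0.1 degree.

5.7°

Let the plane be z = a·x + b·y + c.
Station 2−Station 1: 26a + 143b = 9.6;  Station 3−Station 1: −402a + 378b = 55.
Solving gives a = −0.06293, b = 0.07858.
Gradient magnitude |∇z| = √(a² + b²) = √(0.00396 + 0.00617) = 0.10067.
True dip = arctan(0.10067) = 5.7°, dipping toward SE (azimuth ≈ 141°).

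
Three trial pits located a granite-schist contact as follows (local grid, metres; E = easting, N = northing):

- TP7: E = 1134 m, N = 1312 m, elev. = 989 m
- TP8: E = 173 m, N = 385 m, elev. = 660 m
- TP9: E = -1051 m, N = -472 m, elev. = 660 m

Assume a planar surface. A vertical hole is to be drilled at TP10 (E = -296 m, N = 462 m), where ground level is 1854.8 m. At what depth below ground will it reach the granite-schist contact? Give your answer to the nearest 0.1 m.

670.0 m

Let the plane be z = a·E + b·N + c.
TP8−TP7: −961a − 927b = −329;  TP9−TP7: −2185a − 1784b = −329.
Solving gives a = −0.906394, b = 1.294547.
Then c = 989 − a·1134 − b·1312 = 318.41.
At (-296, 462): z_contact = 268.29 + 598.08 + 318.41 = 1184.78 m.
Depth below ground = 1854.8 − 1184.78 = 670.0 m.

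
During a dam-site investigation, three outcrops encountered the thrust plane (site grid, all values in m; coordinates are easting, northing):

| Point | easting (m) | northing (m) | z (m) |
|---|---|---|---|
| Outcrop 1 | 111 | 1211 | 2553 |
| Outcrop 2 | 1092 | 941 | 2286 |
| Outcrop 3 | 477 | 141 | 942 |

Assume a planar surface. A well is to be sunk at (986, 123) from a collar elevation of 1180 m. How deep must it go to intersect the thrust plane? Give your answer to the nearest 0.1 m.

186.2 m

Two edge vectors: Outcrop 1→Outcrop 2 = (981, -270, -267), Outcrop 1→Outcrop 3 = (366, -1070, -1611).
Normal n = (Outcrop 1→Outcrop 2) × (Outcrop 1→Outcrop 3) = (149280, 1482669, -950850).
So ∂z/∂easting = −n_x/n_z = 0.156996 and ∂z/∂northing = −n_y/n_z = 1.559309.
Intercept c from Outcrop 1: 2553 − 17.43 − 1888.32 = 647.25.
At (986, 123): z_contact = 154.80 + 191.80 + 647.25 = 993.84 m.
Depth below ground = 1180 − 993.84 = 186.2 m.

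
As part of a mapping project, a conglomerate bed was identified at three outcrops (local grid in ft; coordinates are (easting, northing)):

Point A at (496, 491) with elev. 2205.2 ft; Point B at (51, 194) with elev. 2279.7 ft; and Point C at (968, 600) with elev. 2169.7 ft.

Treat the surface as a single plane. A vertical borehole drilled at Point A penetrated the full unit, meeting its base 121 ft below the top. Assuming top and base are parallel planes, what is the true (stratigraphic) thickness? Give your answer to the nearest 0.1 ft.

Two edge vectors: Point A→Point B = (-445, -297, 74.5), Point A→Point C = (472, 109, -35.5).
Normal n = (Point A→Point B) × (Point A→Point C) = (2423, 19366.5, 91679).
So ∂z/∂E = −n_x/n_z = −0.02643 and ∂z/∂N = −n_y/n_z = −0.21124.
|∇z| = √(a²+b²) = 0.21289, so dip δ = arctan(0.21289) = 12.02°.
True thickness = vertical thickness × cos δ = 121 × cos 12.02° = 118.3 ft.

118.3 ft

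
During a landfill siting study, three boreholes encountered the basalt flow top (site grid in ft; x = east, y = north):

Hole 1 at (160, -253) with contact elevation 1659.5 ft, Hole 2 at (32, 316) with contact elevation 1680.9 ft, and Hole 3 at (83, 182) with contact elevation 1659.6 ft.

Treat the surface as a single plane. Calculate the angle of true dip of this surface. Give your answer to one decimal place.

Let the plane be z = a·x + b·y + c.
Hole 2−Hole 1: −128a + 569b = 21.4;  Hole 3−Hole 1: −77a + 435b = 0.1.
Solving gives a = −0.77965, b = −0.13778.
Gradient magnitude |∇z| = √(a² + b²) = √(0.60785 + 0.01898) = 0.79173.
True dip = arctan(0.79173) = 38.4°, dipping toward E (azimuth ≈ 080°).

38.4°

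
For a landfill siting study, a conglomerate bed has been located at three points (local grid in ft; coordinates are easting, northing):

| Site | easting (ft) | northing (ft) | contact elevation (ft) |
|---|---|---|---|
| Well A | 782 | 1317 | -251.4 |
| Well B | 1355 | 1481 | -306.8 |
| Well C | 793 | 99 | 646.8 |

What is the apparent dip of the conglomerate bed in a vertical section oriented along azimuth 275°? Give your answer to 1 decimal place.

Two edge vectors: Well A→Well B = (573, 164, -55.4), Well A→Well C = (11, -1218, 898.2).
Normal n = (Well A→Well B) × (Well A→Well C) = (79827.6, -515278, -699718).
So ∂z/∂easting = −n_x/n_z = 0.11409 and ∂z/∂northing = −n_y/n_z = −0.73641.
Unit vector along 275° is (sin 275°, cos 275°) = (-0.9962, 0.0872).
Slope in that direction = a·(-0.9962) + b·(0.0872) = −0.17783.
Apparent dip = arctan|0.17783| = 10.1° (true dip is 36.7°, so apparent ≤ true as expected).

10.1°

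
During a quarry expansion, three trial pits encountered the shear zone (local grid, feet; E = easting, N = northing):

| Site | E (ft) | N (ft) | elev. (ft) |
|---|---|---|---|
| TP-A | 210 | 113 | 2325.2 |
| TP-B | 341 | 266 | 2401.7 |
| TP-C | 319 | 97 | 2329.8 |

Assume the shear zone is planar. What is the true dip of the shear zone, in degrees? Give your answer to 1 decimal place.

Let the plane be z = a·E + b·N + c.
TP-B−TP-A: 131a + 153b = 76.5;  TP-C−TP-A: 109a − 16b = 4.6.
Solving gives a = 0.10269, b = 0.41208.
Gradient magnitude |∇z| = √(a² + b²) = √(0.01055 + 0.16981) = 0.42468.
True dip = arctan(0.42468) = 23.0°, dipping toward SSW (azimuth ≈ 194°).

23.0°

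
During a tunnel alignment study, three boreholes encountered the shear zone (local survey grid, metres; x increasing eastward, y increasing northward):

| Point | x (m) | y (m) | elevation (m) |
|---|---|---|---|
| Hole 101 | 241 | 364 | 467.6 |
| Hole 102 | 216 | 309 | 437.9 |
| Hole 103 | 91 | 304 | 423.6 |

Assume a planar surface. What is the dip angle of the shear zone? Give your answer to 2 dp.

Two edge vectors: Hole 101→Hole 102 = (-25, -55, -29.7), Hole 101→Hole 103 = (-150, -60, -44).
Normal n = (Hole 101→Hole 102) × (Hole 101→Hole 103) = (638, 3355, -6750).
So ∂z/∂x = −n_x/n_z = 0.09452 and ∂z/∂y = −n_y/n_z = 0.49704.
Gradient magnitude |∇z| = √(a² + b²) = √(0.00893 + 0.24705) = 0.50594.
True dip = arctan(0.50594) = 26.84°, dipping toward S (azimuth ≈ 191°).

26.84°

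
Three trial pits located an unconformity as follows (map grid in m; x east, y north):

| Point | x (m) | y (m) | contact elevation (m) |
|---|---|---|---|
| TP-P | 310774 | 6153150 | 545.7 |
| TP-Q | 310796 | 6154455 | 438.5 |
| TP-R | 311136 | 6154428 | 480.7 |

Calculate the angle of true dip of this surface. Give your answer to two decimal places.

Two edge vectors: TP-P→TP-Q = (22, 1305, -107.2), TP-P→TP-R = (362, 1278, -65).
Normal n = (TP-P→TP-Q) × (TP-P→TP-R) = (52176.6, -37376.4, -444294).
So ∂z/∂x = −n_x/n_z = 0.11744 and ∂z/∂y = −n_y/n_z = −0.08413.
Gradient magnitude |∇z| = √(a² + b²) = √(0.01379 + 0.00708) = 0.14446.
True dip = arctan(0.14446) = 8.22°, dipping toward NW (azimuth ≈ 306°).

8.22°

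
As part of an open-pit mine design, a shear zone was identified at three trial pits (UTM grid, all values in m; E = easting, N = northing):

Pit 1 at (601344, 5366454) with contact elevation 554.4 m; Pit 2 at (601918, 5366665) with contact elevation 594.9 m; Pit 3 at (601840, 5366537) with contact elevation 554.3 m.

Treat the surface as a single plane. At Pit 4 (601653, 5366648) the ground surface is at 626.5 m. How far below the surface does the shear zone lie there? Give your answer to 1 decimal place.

21.9 m

Let the plane be z = a·E + b·N + c.
Pit 2−Pit 1: 574a + 211b = 40.5;  Pit 3−Pit 1: 496a + 83b = −0.1.
Solving gives a = −0.059329288, b = 0.353341285.
Then c = 554.4 − a·601344 − b·5366454 = −1859958.04.
At (601653, 5366648): z_contact = −35695.64 + 1896258.30 − 1859958.04 = 604.62 m.
Depth below ground = 626.5 − 604.62 = 21.9 m.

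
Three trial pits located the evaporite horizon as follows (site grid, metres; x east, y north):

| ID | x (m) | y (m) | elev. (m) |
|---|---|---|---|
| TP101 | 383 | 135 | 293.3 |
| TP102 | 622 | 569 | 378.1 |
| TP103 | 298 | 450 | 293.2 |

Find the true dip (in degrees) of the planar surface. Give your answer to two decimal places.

Two edge vectors: TP101→TP102 = (239, 434, 84.8), TP101→TP103 = (-85, 315, -0.1).
Normal n = (TP101→TP102) × (TP101→TP103) = (-26755.4, -7184.1, 112175).
So ∂z/∂x = −n_x/n_z = 0.23851 and ∂z/∂y = −n_y/n_z = 0.06404.
Gradient magnitude |∇z| = √(a² + b²) = √(0.05689 + 0.00410) = 0.24696.
True dip = arctan(0.24696) = 13.87°, dipping toward WSW (azimuth ≈ 255°).

13.87°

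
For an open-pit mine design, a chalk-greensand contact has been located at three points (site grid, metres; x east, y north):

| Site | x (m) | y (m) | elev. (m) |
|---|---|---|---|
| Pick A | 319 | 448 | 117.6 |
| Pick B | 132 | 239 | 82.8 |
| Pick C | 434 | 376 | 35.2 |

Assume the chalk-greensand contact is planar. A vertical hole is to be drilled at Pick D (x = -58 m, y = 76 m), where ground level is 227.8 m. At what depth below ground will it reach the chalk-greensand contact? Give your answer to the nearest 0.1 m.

Two edge vectors: Pick A→Pick B = (-187, -209, -34.8), Pick A→Pick C = (115, -72, -82.4).
Normal n = (Pick A→Pick B) × (Pick A→Pick C) = (14716, -19410.8, 37499).
So ∂z/∂x = −n_x/n_z = −0.39244 and ∂z/∂y = −n_y/n_z = 0.51764.
Intercept c from Pick A: 117.6 + 125.19 − 231.90 = 10.89.
At (-58, 76): z_contact = 22.76 + 39.34 + 10.89 = 72.99 m.
Depth below ground = 227.8 − 72.99 = 154.8 m.

154.8 m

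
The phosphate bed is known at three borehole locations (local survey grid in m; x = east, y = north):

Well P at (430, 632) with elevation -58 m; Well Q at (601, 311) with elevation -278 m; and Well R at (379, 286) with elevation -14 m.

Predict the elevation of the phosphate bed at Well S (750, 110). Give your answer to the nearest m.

-466 m

Two edge vectors: Well P→Well Q = (171, -321, -220), Well P→Well R = (-51, -346, 44).
Normal n = (Well P→Well Q) × (Well P→Well R) = (-90244, 3696, -75537).
So ∂z/∂x = −n_x/n_z = −1.19470 and ∂z/∂y = −n_y/n_z = 0.04893.
Intercept c from Well P: -58 + 513.72 − 30.92 = 424.80.
At (750, 110): z = −896.0 + 5.4 + 424.80 = -465.8 m.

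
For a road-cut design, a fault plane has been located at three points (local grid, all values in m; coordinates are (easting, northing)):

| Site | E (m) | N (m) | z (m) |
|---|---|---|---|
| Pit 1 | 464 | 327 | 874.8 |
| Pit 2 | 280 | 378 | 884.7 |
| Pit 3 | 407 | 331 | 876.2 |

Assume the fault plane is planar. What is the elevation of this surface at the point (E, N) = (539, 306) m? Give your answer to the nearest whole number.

871 m

Let the plane be z = a·E + b·N + c.
Pit 2−Pit 1: −184a + 51b = 9.9;  Pit 3−Pit 1: −57a + 4b = 1.4.
Solving gives a = −0.01465, b = 0.14127.
Then c = 874.8 − a·464 − b·327 = 835.40.
At (539, 306): z = −7.9 + 43.2 + 835.40 = 870.7 m.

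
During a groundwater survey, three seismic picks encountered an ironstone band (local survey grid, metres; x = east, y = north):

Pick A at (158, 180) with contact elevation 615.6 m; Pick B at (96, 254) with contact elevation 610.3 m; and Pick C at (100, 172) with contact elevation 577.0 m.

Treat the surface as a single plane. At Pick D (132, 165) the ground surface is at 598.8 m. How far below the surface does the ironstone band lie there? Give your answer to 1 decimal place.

5.5 m

Let the plane be z = a·x + b·y + c.
Pick B−Pick A: −62a + 74b = −5.3;  Pick C−Pick A: −58a − 8b = −38.6.
Solving gives a = 0.60543, b = 0.43563.
Then c = 615.6 − a·158 − b·180 = 441.53.
At (132, 165): z_contact = 79.92 + 71.88 + 441.53 = 593.32 m.
Depth below ground = 598.8 − 593.32 = 5.5 m.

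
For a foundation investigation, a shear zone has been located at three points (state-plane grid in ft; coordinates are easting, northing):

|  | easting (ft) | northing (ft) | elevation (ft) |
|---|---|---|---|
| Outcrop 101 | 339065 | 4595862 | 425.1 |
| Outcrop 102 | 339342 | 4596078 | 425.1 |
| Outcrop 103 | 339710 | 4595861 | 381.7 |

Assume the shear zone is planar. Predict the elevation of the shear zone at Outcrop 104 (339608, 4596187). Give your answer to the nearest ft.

417 ft

Let the plane be z = a·easting + b·northing + c.
Outcrop 102−Outcrop 101: 277a + 216b = 0;  Outcrop 103−Outcrop 101: 645a − 1b = −43.4.
Solving gives a = −0.06715331, b = 0.08611790.
Then c = 425.1 − a·339065 − b·4595862 = −372591.53.
At (339608, 4596187): z = −22805.8 + 395814.0 − 372591.53 = 416.6 ft.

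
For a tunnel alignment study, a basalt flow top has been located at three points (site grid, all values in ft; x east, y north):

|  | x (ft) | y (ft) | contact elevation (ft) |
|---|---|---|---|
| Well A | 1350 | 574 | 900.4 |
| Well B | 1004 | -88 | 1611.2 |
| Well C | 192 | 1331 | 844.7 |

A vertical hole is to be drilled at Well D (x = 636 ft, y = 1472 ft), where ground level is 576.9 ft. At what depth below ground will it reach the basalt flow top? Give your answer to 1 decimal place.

64.0 ft

Let the plane be z = a·x + b·y + c.
Well B−Well A: −346a − 662b = 710.8;  Well C−Well A: −1158a + 757b = −55.7.
Solving gives a = −0.487305, b = −0.819022.
Then c = 900.4 − a·1350 − b·574 = 2028.38.
At (636, 1472): z_contact = −309.93 − 1205.60 + 2028.38 = 512.85 ft.
Depth below ground = 576.9 − 512.85 = 64.0 ft.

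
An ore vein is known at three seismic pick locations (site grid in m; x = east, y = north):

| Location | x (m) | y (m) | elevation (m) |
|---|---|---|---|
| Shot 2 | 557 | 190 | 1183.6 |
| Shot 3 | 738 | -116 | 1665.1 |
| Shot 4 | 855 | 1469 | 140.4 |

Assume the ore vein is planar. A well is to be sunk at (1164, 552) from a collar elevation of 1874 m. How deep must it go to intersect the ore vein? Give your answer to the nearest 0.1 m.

Two edge vectors: Shot 2→Shot 3 = (181, -306, 481.5), Shot 2→Shot 4 = (298, 1279, -1043.2).
Normal n = (Shot 2→Shot 3) × (Shot 2→Shot 4) = (-296619.3, 332306.2, 322687).
So ∂z/∂x = −n_x/n_z = 0.919217 and ∂z/∂y = −n_y/n_z = −1.029810.
Intercept c from Shot 2: 1183.6 − 512.00 + 195.66 = 867.26.
At (1164, 552): z_contact = 1069.97 − 568.45 + 867.26 = 1368.77 m.
Depth below ground = 1874 − 1368.77 = 505.2 m.

505.2 m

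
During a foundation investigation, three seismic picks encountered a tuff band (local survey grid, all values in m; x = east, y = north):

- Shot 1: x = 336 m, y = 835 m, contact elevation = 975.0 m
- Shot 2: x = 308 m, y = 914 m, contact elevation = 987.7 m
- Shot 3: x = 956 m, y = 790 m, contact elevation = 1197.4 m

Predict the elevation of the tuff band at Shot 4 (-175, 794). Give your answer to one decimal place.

768.6 m

Two edge vectors: Shot 1→Shot 2 = (-28, 79, 12.7), Shot 1→Shot 3 = (620, -45, 222.4).
Normal n = (Shot 1→Shot 2) × (Shot 1→Shot 3) = (18141.1, 14101.2, -47720).
So ∂z/∂x = −n_x/n_z = 0.38016 and ∂z/∂y = −n_y/n_z = 0.29550.
Intercept c from Shot 1: 975 − 127.73 − 246.74 = 600.53.
At (-175, 794): z = −66.5 + 234.6 + 600.53 = 768.6 m.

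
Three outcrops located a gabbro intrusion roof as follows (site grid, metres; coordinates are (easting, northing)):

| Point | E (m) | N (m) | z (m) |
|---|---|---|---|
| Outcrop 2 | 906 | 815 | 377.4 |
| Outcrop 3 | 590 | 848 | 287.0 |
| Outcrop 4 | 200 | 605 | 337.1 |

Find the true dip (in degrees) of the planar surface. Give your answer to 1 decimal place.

Let the plane be z = a·E + b·N + c.
Outcrop 3−Outcrop 2: −316a + 33b = −90.4;  Outcrop 4−Outcrop 2: −706a − 210b = −40.3.
Solving gives a = 0.22657, b = −0.56981.
Gradient magnitude |∇z| = √(a² + b²) = √(0.05133 + 0.32468) = 0.61320.
True dip = arctan(0.61320) = 31.5°, dipping toward NNW (azimuth ≈ 338°).

31.5°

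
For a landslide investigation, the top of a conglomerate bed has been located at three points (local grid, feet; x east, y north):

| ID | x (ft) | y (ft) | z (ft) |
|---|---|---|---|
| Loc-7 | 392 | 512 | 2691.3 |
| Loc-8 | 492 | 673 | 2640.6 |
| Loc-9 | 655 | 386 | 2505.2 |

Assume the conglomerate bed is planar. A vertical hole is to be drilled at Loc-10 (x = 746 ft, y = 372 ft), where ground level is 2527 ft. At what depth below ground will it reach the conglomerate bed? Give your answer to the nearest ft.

83 ft

Two edge vectors: Loc-7→Loc-8 = (100, 161, -50.7), Loc-7→Loc-9 = (263, -126, -186.1).
Normal n = (Loc-7→Loc-8) × (Loc-7→Loc-9) = (-36350.3, 5275.9, -54943).
So ∂z/∂x = −n_x/n_z = −0.66160 and ∂z/∂y = −n_y/n_z = 0.09602.
Intercept c from Loc-7: 2691.3 + 259.35 − 49.16 = 2901.48.
At (746, 372): z_contact = −493.6 + 35.7 + 2901.48 = 2443.7 ft.
Depth below ground = 2527 − 2443.7 = 83 ft.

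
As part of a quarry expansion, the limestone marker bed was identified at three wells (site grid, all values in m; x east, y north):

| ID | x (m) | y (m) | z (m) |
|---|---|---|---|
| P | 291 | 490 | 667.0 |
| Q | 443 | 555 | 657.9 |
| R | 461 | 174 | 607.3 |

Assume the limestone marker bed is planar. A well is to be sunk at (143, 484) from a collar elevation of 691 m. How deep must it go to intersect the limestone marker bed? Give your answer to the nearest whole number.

Let the plane be z = a·x + b·y + c.
Q−P: 152a + 65b = −9.1;  R−P: 170a − 316b = −59.7.
Solving gives a = −0.11435, b = 0.12741.
Then c = 667 − a·291 − b·490 = 637.85.
At (143, 484): z_contact = −16.4 + 61.7 + 637.85 = 683.2 m.
Depth below ground = 691 − 683.2 = 8 m.

8 m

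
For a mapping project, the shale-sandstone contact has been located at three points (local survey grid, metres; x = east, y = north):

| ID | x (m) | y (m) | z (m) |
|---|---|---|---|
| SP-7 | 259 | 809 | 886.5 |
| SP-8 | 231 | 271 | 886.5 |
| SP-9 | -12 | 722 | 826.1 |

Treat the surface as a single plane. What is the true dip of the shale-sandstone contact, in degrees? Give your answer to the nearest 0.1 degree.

12.8°

Two edge vectors: SP-7→SP-8 = (-28, -538, 0), SP-7→SP-9 = (-271, -87, -60.4).
Normal n = (SP-7→SP-8) × (SP-7→SP-9) = (32495.2, -1691.2, -143362).
So ∂z/∂x = −n_x/n_z = 0.22667 and ∂z/∂y = −n_y/n_z = −0.01180.
Gradient magnitude |∇z| = √(a² + b²) = √(0.05138 + 0.00014) = 0.22697.
True dip = arctan(0.22697) = 12.8°, dipping toward W (azimuth ≈ 273°).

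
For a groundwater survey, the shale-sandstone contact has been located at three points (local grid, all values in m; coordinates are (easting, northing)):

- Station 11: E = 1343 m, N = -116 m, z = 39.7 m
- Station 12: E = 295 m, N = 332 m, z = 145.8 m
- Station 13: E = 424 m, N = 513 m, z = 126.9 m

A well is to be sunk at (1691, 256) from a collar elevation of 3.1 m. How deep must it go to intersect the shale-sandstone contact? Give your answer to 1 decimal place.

11.5 m

Let the plane be z = a·E + b·N + c.
Station 12−Station 11: −1048a + 448b = 106.1;  Station 13−Station 11: −919a + 629b = 87.2.
Solving gives a = −0.111812, b = −0.024730.
Then c = 39.7 − a·1343 − b·-116 = 187.00.
At (1691, 256): z_contact = −189.07 − 6.33 + 187.00 = -8.41 m.
Depth below ground = 3.1 − (-8.41) = 11.5 m.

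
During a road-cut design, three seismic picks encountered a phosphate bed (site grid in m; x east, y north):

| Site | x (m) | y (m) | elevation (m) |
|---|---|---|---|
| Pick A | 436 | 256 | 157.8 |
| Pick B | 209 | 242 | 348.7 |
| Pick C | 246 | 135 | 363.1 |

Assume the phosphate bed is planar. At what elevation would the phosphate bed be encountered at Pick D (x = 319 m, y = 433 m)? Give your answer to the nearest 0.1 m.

Two edge vectors: Pick A→Pick B = (-227, -14, 190.9), Pick A→Pick C = (-190, -121, 205.3).
Normal n = (Pick A→Pick B) × (Pick A→Pick C) = (20224.7, 10332.1, 24807).
So ∂z/∂x = −n_x/n_z = −0.81528 and ∂z/∂y = −n_y/n_z = −0.41650.
Intercept c from Pick A: 157.8 + 355.46 + 106.62 = 619.89.
At (319, 433): z = −260.1 − 180.3 + 619.89 = 179.5 m.

179.5 m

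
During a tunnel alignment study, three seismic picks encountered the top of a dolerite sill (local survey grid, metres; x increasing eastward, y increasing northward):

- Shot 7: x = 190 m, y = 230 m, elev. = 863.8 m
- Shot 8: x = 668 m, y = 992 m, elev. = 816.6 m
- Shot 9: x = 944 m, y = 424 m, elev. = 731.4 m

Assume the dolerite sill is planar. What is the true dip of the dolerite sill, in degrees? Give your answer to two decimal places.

11.25°

Let the plane be z = a·x + b·y + c.
Shot 8−Shot 7: 478a + 762b = −47.2;  Shot 9−Shot 7: 754a + 194b = −132.4.
Solving gives a = −0.19039, b = 0.05749.
Gradient magnitude |∇z| = √(a² + b²) = √(0.03625 + 0.00330) = 0.19888.
True dip = arctan(0.19888) = 11.25°, dipping toward ESE (azimuth ≈ 107°).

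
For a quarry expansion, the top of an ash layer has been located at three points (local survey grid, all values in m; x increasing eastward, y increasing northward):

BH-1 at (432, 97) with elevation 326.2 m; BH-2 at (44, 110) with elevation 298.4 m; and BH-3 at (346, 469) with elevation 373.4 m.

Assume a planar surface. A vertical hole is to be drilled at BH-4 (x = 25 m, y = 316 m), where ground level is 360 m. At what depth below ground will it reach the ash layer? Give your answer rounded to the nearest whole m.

Two edge vectors: BH-1→BH-2 = (-388, 13, -27.8), BH-1→BH-3 = (-86, 372, 47.2).
Normal n = (BH-1→BH-2) × (BH-1→BH-3) = (10955.2, 20704.4, -143218).
So ∂z/∂x = −n_x/n_z = 0.07649 and ∂z/∂y = −n_y/n_z = 0.14457.
Intercept c from BH-1: 326.2 − 33.05 − 14.02 = 279.13.
At (25, 316): z_contact = 1.9 + 45.7 + 279.13 = 326.7 m.
Depth below ground = 360 − 326.7 = 33 m.

33 m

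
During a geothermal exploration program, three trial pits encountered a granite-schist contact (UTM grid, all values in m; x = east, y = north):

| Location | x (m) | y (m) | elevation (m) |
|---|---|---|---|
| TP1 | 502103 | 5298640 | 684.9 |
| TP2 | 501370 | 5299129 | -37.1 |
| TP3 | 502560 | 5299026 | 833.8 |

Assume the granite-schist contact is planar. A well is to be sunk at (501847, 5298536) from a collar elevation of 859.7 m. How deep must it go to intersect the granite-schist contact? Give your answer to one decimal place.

307.1 m

Let the plane be z = a·x + b·y + c.
TP2−TP1: −733a + 489b = −722;  TP3−TP1: 457a + 386b = 148.9.
Solving gives a = 0.694108343, b = −0.436029826.
Then c = 684.9 − a·502103 − b·5298640 = 1962536.09.
At (501847, 5298536): z_contact = 348336.19 − 2310319.73 + 1962536.09 = 552.56 m.
Depth below ground = 859.7 − 552.56 = 307.1 m.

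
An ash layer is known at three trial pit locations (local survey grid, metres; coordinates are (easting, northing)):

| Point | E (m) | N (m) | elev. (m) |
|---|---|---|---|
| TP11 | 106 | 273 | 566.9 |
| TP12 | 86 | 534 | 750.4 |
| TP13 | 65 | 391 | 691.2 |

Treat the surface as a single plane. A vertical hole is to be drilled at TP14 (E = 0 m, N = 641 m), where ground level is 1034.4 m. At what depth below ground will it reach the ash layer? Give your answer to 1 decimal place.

108.1 m

Two edge vectors: TP11→TP12 = (-20, 261, 183.5), TP11→TP13 = (-41, 118, 124.3).
Normal n = (TP11→TP12) × (TP11→TP13) = (10789.3, -5037.5, 8341).
So ∂z/∂E = −n_x/n_z = −1.29353 and ∂z/∂N = −n_y/n_z = 0.60394.
Intercept c from TP11: 566.9 + 137.11 − 164.88 = 539.14.
At (0, 641): z_contact = 0.00 + 387.13 + 539.14 = 926.27 m.
Depth below ground = 1034.4 − 926.27 = 108.1 m.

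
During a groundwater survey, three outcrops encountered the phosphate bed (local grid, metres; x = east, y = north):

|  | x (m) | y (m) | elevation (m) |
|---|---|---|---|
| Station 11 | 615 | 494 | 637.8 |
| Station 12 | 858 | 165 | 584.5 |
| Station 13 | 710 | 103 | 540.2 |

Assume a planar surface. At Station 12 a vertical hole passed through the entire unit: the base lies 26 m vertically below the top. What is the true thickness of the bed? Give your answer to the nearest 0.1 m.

24.6 m

Two edge vectors: Station 11→Station 12 = (243, -329, -53.3), Station 11→Station 13 = (95, -391, -97.6).
Normal n = (Station 11→Station 12) × (Station 11→Station 13) = (11270.1, 18653.3, -63758).
So ∂z/∂x = −n_x/n_z = 0.17676 and ∂z/∂y = −n_y/n_z = 0.29256.
|∇z| = √(a²+b²) = 0.34182, so dip δ = arctan(0.34182) = 18.87°.
True thickness = vertical thickness × cos δ = 26 × cos 18.87° = 24.6 m.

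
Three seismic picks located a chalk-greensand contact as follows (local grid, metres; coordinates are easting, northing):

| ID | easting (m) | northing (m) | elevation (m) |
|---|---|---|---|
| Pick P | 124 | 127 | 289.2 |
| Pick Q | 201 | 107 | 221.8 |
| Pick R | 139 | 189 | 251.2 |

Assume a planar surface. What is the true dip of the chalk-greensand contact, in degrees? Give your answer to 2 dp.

46.23°

Let the plane be z = a·easting + b·northing + c.
Pick Q−Pick P: 77a − 20b = −67.4;  Pick R−Pick P: 15a + 62b = −38.
Solving gives a = −0.97335, b = −0.37741.
Gradient magnitude |∇z| = √(a² + b²) = √(0.94742 + 0.14244) = 1.04396.
True dip = arctan(1.04396) = 46.23°, dipping toward ENE (azimuth ≈ 069°).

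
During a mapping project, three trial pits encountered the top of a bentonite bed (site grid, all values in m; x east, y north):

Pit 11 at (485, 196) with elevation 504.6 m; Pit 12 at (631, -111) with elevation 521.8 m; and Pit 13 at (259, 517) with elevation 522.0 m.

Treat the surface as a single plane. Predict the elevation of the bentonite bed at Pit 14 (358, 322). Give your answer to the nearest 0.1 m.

Two edge vectors: Pit 11→Pit 12 = (146, -307, 17.2), Pit 11→Pit 13 = (-226, 321, 17.4).
Normal n = (Pit 11→Pit 12) × (Pit 11→Pit 13) = (-10863, -6427.6, -22516).
So ∂z/∂x = −n_x/n_z = −0.48246 and ∂z/∂y = −n_y/n_z = −0.28547.
Intercept c from Pit 11: 504.6 + 233.99 + 55.95 = 794.54.
At (358, 322): z = −172.7 − 91.9 + 794.54 = 529.9 m.

529.9 m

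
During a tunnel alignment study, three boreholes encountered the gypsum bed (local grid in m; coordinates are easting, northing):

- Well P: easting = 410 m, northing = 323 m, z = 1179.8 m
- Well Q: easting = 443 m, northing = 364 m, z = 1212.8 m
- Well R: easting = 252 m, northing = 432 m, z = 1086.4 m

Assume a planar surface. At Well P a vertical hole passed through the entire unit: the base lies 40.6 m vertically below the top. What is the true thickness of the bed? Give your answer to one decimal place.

Two edge vectors: Well P→Well Q = (33, 41, 33), Well P→Well R = (-158, 109, -93.4).
Normal n = (Well P→Well Q) × (Well P→Well R) = (-7426.4, -2131.8, 10075).
So ∂z/∂easting = −n_x/n_z = 0.73711 and ∂z/∂northing = −n_y/n_z = 0.21159.
|∇z| = √(a²+b²) = 0.76688, so dip δ = arctan(0.76688) = 37.48°.
True thickness = vertical thickness × cos δ = 40.6 × cos 37.48° = 32.2 m.

32.2 m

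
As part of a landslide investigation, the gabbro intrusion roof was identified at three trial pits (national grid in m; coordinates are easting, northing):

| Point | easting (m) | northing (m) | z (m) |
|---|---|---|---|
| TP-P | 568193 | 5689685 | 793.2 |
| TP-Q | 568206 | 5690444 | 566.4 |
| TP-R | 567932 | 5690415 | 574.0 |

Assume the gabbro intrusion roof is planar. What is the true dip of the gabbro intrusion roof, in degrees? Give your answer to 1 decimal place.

Two edge vectors: TP-P→TP-Q = (13, 759, -226.8), TP-P→TP-R = (-261, 730, -219.2).
Normal n = (TP-P→TP-Q) × (TP-P→TP-R) = (-808.8, 62044.4, 207589).
So ∂z/∂easting = −n_x/n_z = 0.00390 and ∂z/∂northing = −n_y/n_z = −0.29888.
Gradient magnitude |∇z| = √(a² + b²) = √(0.00002 + 0.08933) = 0.29891.
True dip = arctan(0.29891) = 16.6°, dipping toward N (azimuth ≈ 359°).

16.6°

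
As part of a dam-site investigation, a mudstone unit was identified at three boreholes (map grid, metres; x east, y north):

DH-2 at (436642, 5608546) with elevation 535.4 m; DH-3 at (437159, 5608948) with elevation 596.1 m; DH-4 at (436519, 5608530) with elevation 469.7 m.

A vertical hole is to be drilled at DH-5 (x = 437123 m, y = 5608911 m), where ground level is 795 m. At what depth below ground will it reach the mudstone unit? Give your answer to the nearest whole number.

Let the plane be z = a·x + b·y + c.
DH-3−DH-2: 517a + 402b = 60.7;  DH-4−DH-2: −123a − 16b = −65.7.
Solving gives a = 0.61787050, b = −0.64362947.
Then c = 535.4 − a·436642 − b·5608546 = 3340572.71.
At (437123, 5608911): z_contact = 270085.4 − 3610060.4 + 3340572.71 = 597.7 m.
Depth below ground = 795 − 597.7 = 197 m.

197 m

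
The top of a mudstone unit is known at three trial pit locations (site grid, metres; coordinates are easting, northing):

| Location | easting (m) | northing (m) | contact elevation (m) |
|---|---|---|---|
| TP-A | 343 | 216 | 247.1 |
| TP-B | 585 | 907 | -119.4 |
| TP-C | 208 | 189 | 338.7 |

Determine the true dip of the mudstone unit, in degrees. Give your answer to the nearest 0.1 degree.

Let the plane be z = a·easting + b·northing + c.
TP-B−TP-A: 242a + 691b = −366.5;  TP-C−TP-A: −135a − 27b = 91.6.
Solving gives a = −0.61556, b = −0.31481.
Gradient magnitude |∇z| = √(a² + b²) = √(0.37891 + 0.09911) = 0.69139.
True dip = arctan(0.69139) = 34.7°, dipping toward ENE (azimuth ≈ 063°).

34.7°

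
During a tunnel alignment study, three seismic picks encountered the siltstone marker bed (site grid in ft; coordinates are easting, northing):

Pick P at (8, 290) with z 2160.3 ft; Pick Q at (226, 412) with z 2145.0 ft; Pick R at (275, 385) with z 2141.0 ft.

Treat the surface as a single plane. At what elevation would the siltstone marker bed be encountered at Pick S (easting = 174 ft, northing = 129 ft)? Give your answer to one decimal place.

2146.0 ft

Let the plane be z = a·easting + b·northing + c.
Pick Q−Pick P: 218a + 122b = −15.3;  Pick R−Pick P: 267a + 95b = −19.3.
Solving gives a = −0.07595, b = 0.01031.
Then c = 2160.3 − a·8 − b·290 = 2157.92.
At (174, 129): z = −13.2 + 1.3 + 2157.92 = 2146.0 ft.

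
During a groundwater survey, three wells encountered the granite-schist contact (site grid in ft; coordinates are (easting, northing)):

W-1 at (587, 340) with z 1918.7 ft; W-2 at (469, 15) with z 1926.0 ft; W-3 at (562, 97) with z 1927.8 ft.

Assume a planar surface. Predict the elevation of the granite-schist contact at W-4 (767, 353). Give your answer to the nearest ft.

1929 ft

Let the plane be z = a·E + b·N + c.
W-2−W-1: −118a − 325b = 7.3;  W-3−W-1: −25a − 243b = 9.1.
Solving gives a = 0.05760, b = −0.04337.
Then c = 1918.7 − a·587 − b·340 = 1899.64.
At (767, 353): z = 44.2 − 15.3 + 1899.64 = 1928.5 ft.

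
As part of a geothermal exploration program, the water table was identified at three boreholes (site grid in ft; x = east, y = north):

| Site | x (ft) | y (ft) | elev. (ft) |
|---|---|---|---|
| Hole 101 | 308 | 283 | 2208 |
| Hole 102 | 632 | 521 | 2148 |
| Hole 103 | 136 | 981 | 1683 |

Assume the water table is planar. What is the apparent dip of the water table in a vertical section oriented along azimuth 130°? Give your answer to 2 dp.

Let the plane be z = a·x + b·y + c.
Hole 102−Hole 101: 324a + 238b = −60;  Hole 103−Hole 101: −172a + 698b = −525.
Solving gives a = 0.31102, b = −0.67551.
Unit vector along 130° is (sin 130°, cos 130°) = (0.7660, -0.6428).
Slope in that direction = a·(0.7660) + b·(-0.6428) = 0.67246.
Apparent dip = arctan|0.67246| = 33.92° (true dip is 36.6°, so apparent ≤ true as expected).

33.92°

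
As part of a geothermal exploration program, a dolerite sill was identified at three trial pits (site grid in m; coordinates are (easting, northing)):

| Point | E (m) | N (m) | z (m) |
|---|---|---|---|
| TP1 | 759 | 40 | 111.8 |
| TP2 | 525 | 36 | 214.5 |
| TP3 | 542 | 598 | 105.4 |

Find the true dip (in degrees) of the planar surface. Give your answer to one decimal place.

Two edge vectors: TP1→TP2 = (-234, -4, 102.7), TP1→TP3 = (-217, 558, -6.4).
Normal n = (TP1→TP2) × (TP1→TP3) = (-57281, -23783.5, -131440).
So ∂z/∂E = −n_x/n_z = −0.43580 and ∂z/∂N = −n_y/n_z = −0.18095.
Gradient magnitude |∇z| = √(a² + b²) = √(0.18992 + 0.03274) = 0.47187.
True dip = arctan(0.47187) = 25.3°, dipping toward ENE (azimuth ≈ 067°).

25.3°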